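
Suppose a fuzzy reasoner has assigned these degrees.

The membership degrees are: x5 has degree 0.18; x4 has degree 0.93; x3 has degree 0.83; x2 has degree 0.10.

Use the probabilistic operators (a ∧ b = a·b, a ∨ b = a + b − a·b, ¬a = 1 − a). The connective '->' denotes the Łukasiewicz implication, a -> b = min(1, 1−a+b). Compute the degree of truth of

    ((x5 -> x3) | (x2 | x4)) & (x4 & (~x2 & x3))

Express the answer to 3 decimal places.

0.695

x5 -> x3  [Łukasiewicz: min(1, 1−a+b)] with a=0.1800, b=0.8300 → 1.0000
x2 | x4 = a + b − a·b on (0.1000, 0.9300) = 0.9370
(x5 -> x3) | (x2 | x4) = a + b − a·b on (1.0000, 0.9370) = 1.0000
~x2 = 1 − 0.1000 = 0.9000
~x2 & x3 = a·b on (0.9000, 0.8300) = 0.7470
x4 & (~x2 & x3) = a·b on (0.9300, 0.7470) = 0.6947
((x5 -> x3) | (x2 | x4)) & (x4 & (~x2 & x3)) = a·b on (1.0000, 0.6947) = 0.6947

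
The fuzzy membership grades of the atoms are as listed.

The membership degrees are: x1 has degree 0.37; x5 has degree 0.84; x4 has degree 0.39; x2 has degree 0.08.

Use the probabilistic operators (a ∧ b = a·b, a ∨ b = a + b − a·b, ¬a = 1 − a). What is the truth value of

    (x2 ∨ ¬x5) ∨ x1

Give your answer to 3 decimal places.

0.513

¬x5 = 1 − 0.8400 = 0.1600
x2 ∨ ¬x5 = a + b − a·b on (0.0800, 0.1600) = 0.2272
(x2 ∨ ¬x5) ∨ x1 = a + b − a·b on (0.2272, 0.3700) = 0.5131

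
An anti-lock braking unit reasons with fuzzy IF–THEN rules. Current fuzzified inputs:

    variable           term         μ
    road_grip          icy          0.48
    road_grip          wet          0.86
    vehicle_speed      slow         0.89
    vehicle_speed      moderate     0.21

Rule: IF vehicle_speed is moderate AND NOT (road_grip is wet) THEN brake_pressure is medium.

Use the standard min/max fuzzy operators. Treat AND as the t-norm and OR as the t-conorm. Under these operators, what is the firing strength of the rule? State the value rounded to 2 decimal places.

firing strength: moderate=0.21, ¬wet=1−0.86=0.14; AND[min(a, b)] → w = 0.14

0.14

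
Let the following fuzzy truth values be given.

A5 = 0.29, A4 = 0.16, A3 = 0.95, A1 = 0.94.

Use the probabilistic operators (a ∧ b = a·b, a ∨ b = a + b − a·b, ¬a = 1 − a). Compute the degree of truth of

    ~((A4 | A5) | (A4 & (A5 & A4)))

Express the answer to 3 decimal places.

A4 | A5 = a + b − a·b on (0.1600, 0.2900) = 0.4036
A5 & A4 = a·b on (0.2900, 0.1600) = 0.0464
A4 & (A5 & A4) = a·b on (0.1600, 0.0464) = 0.0074
(A4 | A5) | (A4 & (A5 & A4)) = a + b − a·b on (0.4036, 0.0074) = 0.4080
~((A4 | A5) | (A4 & (A5 & A4))) = 1 − 0.4080 = 0.5920

0.592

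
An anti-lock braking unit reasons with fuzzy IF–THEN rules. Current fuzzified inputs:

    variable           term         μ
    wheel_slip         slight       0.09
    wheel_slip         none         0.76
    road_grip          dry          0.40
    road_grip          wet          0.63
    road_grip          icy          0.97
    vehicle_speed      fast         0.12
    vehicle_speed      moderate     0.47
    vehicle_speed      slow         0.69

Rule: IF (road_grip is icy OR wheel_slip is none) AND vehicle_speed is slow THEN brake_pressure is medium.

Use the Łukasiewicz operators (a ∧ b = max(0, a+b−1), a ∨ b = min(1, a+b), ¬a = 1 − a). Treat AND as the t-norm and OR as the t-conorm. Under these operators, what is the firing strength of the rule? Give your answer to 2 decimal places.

firing strength: (icy=0.97 OR none=0.76) = 1.00; AND[max(0, a+b−1)] with slow=0.69 → w = 0.69

0.69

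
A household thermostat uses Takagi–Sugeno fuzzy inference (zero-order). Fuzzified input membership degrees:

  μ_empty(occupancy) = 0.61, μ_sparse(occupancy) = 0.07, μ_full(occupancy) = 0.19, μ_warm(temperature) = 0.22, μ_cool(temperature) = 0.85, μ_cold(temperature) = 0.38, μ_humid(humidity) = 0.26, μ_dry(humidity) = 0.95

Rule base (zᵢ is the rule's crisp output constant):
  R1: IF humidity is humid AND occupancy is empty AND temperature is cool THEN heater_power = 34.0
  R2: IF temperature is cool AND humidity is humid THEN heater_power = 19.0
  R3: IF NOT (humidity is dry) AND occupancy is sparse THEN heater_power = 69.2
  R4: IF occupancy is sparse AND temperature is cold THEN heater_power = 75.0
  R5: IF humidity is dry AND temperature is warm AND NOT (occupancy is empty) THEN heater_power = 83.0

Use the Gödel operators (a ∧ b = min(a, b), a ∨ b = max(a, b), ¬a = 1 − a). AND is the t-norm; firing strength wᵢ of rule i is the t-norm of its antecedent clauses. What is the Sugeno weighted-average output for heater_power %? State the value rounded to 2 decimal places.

47.38

R1 (z=34.0): humid=0.26, empty=0.61, cool=0.85; AND[min(a, b)] → w = 0.26
R2 (z=19.0): cool=0.85, humid=0.26; AND[min(a, b)] → w = 0.26
R3 (z=69.2): ¬dry=1−0.95=0.05, sparse=0.07; AND[min(a, b)] → w = 0.05
R4 (z=75.0): sparse=0.07, cold=0.38; AND[min(a, b)] → w = 0.07
R5 (z=83.0): dry=0.95, warm=0.22, ¬empty=1−0.61=0.39; AND[min(a, b)] → w = 0.22
Weighted average = (0.26·34.0 + 0.26·19.0 + 0.05·69.2 + 0.07·75.0 + 0.22·83.0) / (0.26 + 0.26 + 0.05 + 0.07 + 0.22)
  = 40.7500 / 0.8600 = 47.38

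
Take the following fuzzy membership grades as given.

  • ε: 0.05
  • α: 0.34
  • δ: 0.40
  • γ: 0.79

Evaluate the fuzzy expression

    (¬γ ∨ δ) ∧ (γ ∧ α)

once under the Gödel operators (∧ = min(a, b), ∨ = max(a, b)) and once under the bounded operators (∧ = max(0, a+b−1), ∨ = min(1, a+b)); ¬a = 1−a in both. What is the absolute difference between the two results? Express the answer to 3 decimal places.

Under Gödel:
  ¬γ = 1 − 0.79 = 0.21
  ¬γ ∨ δ = max(a, b) on (0.21, 0.40) = 0.40
  γ ∧ α = min(a, b) on (0.79, 0.34) = 0.34
  (¬γ ∨ δ) ∧ (γ ∧ α) = min(a, b) on (0.40, 0.34) = 0.34
  → value = 0.3400
Under bounded:
  ¬γ = 1 − 0.79 = 0.21
  ¬γ ∨ δ = min(1, a+b) on (0.21, 0.40) = 0.61
  γ ∧ α = max(0, a+b−1) on (0.79, 0.34) = 0.13
  (¬γ ∨ δ) ∧ (γ ∧ α) = max(0, a+b−1) on (0.61, 0.13) = 0.00
  → value = 0.0000
|0.3400 − 0.0000| = 0.340

0.340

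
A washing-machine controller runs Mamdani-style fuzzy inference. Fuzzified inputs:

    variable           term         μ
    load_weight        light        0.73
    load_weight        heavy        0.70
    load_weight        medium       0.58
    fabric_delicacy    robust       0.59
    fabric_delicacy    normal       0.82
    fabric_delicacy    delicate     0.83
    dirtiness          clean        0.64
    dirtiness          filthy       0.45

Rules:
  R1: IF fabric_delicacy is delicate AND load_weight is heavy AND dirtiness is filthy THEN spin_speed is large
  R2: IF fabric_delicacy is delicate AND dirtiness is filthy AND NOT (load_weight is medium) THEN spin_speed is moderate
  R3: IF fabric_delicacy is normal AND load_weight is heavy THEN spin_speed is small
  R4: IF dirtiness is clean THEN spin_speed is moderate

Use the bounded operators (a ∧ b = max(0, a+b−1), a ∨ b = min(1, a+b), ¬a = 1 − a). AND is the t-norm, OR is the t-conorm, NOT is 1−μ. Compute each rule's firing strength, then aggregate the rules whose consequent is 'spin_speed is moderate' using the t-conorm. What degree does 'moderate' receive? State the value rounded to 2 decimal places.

0.64

R1: delicate=0.83, heavy=0.70, filthy=0.45; AND[max(0, a+b−1)] → w = 0.00
R2: delicate=0.83, filthy=0.45, ¬medium=1−0.58=0.42; AND[max(0, a+b−1)] → w = 0.00
R3: normal=0.82, heavy=0.70; AND[max(0, a+b−1)] → w = 0.52
R4: clean=0.64 → w = 0.64
Rules with consequent 'moderate': {R2, R4} → strengths 0.00, 0.64
Aggregate via t-conorm [min(1, a+b)]: 0.64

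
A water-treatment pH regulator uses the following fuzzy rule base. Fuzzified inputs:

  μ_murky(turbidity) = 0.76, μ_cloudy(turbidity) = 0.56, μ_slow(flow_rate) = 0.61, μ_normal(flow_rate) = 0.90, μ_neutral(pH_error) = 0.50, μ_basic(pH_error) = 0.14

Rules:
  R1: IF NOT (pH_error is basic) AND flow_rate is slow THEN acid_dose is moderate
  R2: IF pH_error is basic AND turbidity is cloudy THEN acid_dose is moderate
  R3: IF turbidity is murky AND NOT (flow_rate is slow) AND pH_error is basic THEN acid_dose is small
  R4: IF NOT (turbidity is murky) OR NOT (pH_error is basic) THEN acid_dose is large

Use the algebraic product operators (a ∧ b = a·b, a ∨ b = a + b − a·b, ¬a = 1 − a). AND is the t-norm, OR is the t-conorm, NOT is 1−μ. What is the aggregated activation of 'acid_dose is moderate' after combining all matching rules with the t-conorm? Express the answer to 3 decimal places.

R1: ¬basic=1−0.14=0.86, slow=0.61; AND[a·b] → w = 0.5246
R2: basic=0.14, cloudy=0.56; AND[a·b] → w = 0.0784
R3: murky=0.76, ¬slow=1−0.61=0.39, basic=0.14; AND[a·b] → w = 0.0415
R4: ¬murky=1−0.76=0.24, ¬basic=1−0.14=0.86; OR[a + b − a·b] → w = 0.8936
Rules with consequent 'moderate': {R1, R2} → strengths 0.5246, 0.0784
Aggregate via t-conorm [a + b − a·b]: 0.5619

0.562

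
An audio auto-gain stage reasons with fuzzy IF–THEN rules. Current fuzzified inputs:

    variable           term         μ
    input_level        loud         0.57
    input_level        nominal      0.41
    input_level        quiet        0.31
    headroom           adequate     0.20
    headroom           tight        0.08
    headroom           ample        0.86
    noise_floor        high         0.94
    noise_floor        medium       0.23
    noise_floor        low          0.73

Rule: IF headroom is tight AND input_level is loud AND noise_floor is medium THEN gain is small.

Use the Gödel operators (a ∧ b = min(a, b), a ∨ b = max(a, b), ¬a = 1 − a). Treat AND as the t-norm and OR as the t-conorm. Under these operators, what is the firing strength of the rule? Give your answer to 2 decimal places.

firing strength: tight=0.08, loud=0.57, medium=0.23; AND[min(a, b)] → w = 0.08

0.08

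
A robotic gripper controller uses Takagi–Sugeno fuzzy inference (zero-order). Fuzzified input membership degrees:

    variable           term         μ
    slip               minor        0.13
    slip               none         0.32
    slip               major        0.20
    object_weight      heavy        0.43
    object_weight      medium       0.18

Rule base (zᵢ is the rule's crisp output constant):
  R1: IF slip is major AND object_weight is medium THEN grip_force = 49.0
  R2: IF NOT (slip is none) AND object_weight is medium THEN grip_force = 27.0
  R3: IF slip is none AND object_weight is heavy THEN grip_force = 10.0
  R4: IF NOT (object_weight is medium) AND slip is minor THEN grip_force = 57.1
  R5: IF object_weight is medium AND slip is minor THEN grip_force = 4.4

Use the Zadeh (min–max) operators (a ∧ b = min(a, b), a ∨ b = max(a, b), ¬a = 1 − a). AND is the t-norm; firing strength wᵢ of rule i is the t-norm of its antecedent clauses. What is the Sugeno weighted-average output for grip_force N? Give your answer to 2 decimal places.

26.46

R1 (z=49.0): major=0.20, medium=0.18; AND[min(a, b)] → w = 0.18
R2 (z=27.0): ¬none=1−0.32=0.68, medium=0.18; AND[min(a, b)] → w = 0.18
R3 (z=10.0): none=0.32, heavy=0.43; AND[min(a, b)] → w = 0.32
R4 (z=57.1): ¬medium=1−0.18=0.82, minor=0.13; AND[min(a, b)] → w = 0.13
R5 (z=4.4): medium=0.18, minor=0.13; AND[min(a, b)] → w = 0.13
Weighted average = (0.18·49.0 + 0.18·27.0 + 0.32·10.0 + 0.13·57.1 + 0.13·4.4) / (0.18 + 0.18 + 0.32 + 0.13 + 0.13)
  = 24.8750 / 0.9400 = 26.46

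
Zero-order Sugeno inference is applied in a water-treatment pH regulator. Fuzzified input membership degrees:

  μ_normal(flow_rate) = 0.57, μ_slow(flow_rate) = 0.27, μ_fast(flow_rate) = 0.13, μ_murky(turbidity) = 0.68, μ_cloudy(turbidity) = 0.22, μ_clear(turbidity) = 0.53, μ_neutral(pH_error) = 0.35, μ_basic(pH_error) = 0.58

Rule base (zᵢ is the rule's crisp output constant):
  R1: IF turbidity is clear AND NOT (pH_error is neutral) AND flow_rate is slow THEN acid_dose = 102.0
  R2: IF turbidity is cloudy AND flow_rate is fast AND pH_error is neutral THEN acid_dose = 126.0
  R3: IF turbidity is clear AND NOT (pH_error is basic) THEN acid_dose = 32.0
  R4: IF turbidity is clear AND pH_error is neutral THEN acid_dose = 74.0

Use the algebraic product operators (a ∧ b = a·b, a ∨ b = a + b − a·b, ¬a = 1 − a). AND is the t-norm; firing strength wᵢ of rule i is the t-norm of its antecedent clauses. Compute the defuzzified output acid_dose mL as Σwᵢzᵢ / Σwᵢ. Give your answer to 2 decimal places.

R1 (z=102.0): clear=0.53, ¬neutral=1−0.35=0.65, slow=0.27; AND[a·b] → w = 0.0930
R2 (z=126.0): cloudy=0.22, fast=0.13, neutral=0.35; AND[a·b] → w = 0.0100
R3 (z=32.0): clear=0.53, ¬basic=1−0.58=0.42; AND[a·b] → w = 0.2226
R4 (z=74.0): clear=0.53, neutral=0.35; AND[a·b] → w = 0.1855
Weighted average = (0.0930·102.0 + 0.0100·126.0 + 0.2226·32.0 + 0.1855·74.0) / (0.0930 + 0.0100 + 0.2226 + 0.1855)
  = 31.5990 / 0.5111 = 61.82

61.82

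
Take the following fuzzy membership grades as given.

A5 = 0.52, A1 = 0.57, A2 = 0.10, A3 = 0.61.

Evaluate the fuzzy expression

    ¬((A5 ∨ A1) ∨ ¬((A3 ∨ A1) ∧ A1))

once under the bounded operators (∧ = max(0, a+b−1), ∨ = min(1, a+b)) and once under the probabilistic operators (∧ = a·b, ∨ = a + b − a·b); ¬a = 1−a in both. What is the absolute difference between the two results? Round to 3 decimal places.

0.098

Under bounded:
  A5 ∨ A1 = min(1, a+b) on (0.52, 0.57) = 1.00
  A3 ∨ A1 = min(1, a+b) on (0.61, 0.57) = 1.00
  (A3 ∨ A1) ∧ A1 = max(0, a+b−1) on (1.00, 0.57) = 0.57
  ¬((A3 ∨ A1) ∧ A1) = 1 − 0.57 = 0.43
  (A5 ∨ A1) ∨ ¬((A3 ∨ A1) ∧ A1) = min(1, a+b) on (1.00, 0.43) = 1.00
  ¬((A5 ∨ A1) ∨ ¬((A3 ∨ A1) ∧ A1)) = 1 − 1.00 = 0.00
  → value = 0.0000
Under probabilistic:
  A5 ∨ A1 = a + b − a·b on (0.5200, 0.5700) = 0.7936
  A3 ∨ A1 = a + b − a·b on (0.6100, 0.5700) = 0.8323
  (A3 ∨ A1) ∧ A1 = a·b on (0.8323, 0.5700) = 0.4744
  ¬((A3 ∨ A1) ∧ A1) = 1 − 0.4744 = 0.5256
  (A5 ∨ A1) ∨ ¬((A3 ∨ A1) ∧ A1) = a + b − a·b on (0.7936, 0.5256) = 0.9021
  ¬((A5 ∨ A1) ∨ ¬((A3 ∨ A1) ∧ A1)) = 1 − 0.9021 = 0.0979
  → value = 0.0979
|0.0000 − 0.0979| = 0.098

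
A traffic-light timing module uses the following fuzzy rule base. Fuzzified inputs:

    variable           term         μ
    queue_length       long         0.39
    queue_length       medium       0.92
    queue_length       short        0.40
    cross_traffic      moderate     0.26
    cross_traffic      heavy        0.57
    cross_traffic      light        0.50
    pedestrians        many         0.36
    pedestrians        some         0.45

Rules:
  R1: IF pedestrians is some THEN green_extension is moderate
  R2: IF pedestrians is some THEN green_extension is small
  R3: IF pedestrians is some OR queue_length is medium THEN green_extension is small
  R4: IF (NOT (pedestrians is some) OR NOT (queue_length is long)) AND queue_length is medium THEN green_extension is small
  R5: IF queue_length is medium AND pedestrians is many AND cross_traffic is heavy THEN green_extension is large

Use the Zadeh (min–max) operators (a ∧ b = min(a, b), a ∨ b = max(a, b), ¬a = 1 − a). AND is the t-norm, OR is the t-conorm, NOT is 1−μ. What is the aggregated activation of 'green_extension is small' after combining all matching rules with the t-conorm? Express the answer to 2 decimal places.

R1: some=0.45 → w = 0.45
R2: some=0.45 → w = 0.45
R3: some=0.45, medium=0.92; OR[max(a, b)] → w = 0.92
R4: (¬some=1−0.45=0.55 OR ¬long=1−0.39=0.61) = 0.61; AND[min(a, b)] with medium=0.92 → w = 0.61
R5: medium=0.92, many=0.36, heavy=0.57; AND[min(a, b)] → w = 0.36
Rules with consequent 'small': {R2, R3, R4} → strengths 0.45, 0.92, 0.61
Aggregate via t-conorm [max(a, b)]: 0.92

0.92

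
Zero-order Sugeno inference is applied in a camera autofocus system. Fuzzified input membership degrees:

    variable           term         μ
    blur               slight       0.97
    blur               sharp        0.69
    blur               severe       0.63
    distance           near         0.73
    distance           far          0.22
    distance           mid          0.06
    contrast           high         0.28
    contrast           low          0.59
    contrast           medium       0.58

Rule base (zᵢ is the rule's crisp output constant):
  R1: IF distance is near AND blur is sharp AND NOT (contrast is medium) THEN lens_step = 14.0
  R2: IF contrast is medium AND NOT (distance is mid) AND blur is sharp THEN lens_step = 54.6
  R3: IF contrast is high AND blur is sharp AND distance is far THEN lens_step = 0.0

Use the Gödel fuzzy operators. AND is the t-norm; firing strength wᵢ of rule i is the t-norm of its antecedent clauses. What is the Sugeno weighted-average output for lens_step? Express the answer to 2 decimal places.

30.78

R1 (z=14.0): near=0.73, sharp=0.69, ¬medium=1−0.58=0.42; AND[min(a, b)] → w = 0.42
R2 (z=54.6): medium=0.58, ¬mid=1−0.06=0.94, sharp=0.69; AND[min(a, b)] → w = 0.58
R3 (z=0.0): high=0.28, sharp=0.69, far=0.22; AND[min(a, b)] → w = 0.22
Weighted average = (0.42·14.0 + 0.58·54.6 + 0.22·0.0) / (0.42 + 0.58 + 0.22)
  = 37.5480 / 1.2200 = 30.78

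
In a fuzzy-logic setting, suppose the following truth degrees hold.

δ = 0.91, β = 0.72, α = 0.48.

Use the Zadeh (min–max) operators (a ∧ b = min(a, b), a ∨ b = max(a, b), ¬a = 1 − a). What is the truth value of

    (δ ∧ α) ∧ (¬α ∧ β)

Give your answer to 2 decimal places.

0.48

δ ∧ α = min(a, b) on (0.91, 0.48) = 0.48
¬α = 1 − 0.48 = 0.52
¬α ∧ β = min(a, b) on (0.52, 0.72) = 0.52
(δ ∧ α) ∧ (¬α ∧ β) = min(a, b) on (0.48, 0.52) = 0.48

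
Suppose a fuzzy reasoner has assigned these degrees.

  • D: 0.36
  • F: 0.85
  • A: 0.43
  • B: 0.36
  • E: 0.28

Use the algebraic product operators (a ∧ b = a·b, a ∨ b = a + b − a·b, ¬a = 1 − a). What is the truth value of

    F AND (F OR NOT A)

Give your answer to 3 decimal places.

0.795

NOT A = 1 − 0.4300 = 0.5700
F OR NOT A = a + b − a·b on (0.8500, 0.5700) = 0.9355
F AND (F OR NOT A) = a·b on (0.8500, 0.9355) = 0.7952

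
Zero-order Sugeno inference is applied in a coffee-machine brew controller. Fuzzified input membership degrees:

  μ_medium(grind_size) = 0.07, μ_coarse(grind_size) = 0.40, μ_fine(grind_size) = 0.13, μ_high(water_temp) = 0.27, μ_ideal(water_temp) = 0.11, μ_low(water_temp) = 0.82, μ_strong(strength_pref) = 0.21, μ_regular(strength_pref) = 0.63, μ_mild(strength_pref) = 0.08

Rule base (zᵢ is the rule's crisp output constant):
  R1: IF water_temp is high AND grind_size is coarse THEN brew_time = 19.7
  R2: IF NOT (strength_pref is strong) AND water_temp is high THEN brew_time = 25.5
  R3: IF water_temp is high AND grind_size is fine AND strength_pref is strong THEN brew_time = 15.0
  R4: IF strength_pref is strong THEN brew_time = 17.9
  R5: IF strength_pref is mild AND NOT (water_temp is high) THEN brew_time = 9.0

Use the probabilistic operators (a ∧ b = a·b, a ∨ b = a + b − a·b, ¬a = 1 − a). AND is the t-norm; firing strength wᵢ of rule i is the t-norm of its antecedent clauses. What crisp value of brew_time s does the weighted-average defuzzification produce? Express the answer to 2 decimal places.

R1 (z=19.7): high=0.27, coarse=0.40; AND[a·b] → w = 0.1080
R2 (z=25.5): ¬strong=1−0.21=0.79, high=0.27; AND[a·b] → w = 0.2133
R3 (z=15.0): high=0.27, fine=0.13, strong=0.21; AND[a·b] → w = 0.0074
R4 (z=17.9): strong=0.21 → w = 0.2100
R5 (z=9.0): mild=0.08, ¬high=1−0.27=0.73; AND[a·b] → w = 0.0584
Weighted average = (0.1080·19.7 + 0.2133·25.5 + 0.0074·15.0 + 0.2100·17.9 + 0.0584·9.0) / (0.1080 + 0.2133 + 0.0074 + 0.2100 + 0.0584)
  = 11.9619 / 0.5971 = 20.03

20.03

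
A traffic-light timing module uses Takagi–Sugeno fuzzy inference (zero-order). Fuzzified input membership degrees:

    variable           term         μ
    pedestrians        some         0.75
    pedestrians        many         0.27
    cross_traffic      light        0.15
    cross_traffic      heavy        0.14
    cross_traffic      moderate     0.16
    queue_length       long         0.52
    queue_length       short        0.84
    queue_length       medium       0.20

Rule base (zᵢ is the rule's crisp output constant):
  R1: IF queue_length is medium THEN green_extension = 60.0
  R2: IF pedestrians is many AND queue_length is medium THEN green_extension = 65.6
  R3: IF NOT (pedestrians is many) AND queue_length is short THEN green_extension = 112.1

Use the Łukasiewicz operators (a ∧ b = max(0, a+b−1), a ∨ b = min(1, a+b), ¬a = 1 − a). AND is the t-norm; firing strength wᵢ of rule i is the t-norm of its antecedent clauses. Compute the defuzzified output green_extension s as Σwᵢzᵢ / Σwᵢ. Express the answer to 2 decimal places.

R1 (z=60.0): medium=0.20 → w = 0.20
R2 (z=65.6): many=0.27, medium=0.20; AND[max(0, a+b−1)] → w = 0.00
R3 (z=112.1): ¬many=1−0.27=0.73, short=0.84; AND[max(0, a+b−1)] → w = 0.57
Weighted average = (0.20·60.0 + 0.00·65.6 + 0.57·112.1) / (0.20 + 0.00 + 0.57)
  = 75.8970 / 0.7700 = 98.57

98.57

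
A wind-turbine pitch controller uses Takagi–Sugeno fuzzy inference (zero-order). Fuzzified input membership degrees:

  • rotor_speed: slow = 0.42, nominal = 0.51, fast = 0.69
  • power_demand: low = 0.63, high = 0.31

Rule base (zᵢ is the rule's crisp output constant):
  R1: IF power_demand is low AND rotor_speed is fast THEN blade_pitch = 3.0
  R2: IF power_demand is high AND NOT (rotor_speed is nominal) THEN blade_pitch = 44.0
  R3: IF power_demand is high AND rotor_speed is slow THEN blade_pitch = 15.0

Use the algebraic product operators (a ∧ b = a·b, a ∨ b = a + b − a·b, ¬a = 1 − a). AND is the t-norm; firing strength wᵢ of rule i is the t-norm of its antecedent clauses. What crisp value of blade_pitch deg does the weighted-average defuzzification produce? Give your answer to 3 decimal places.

13.868

R1 (z=3.0): low=0.63, fast=0.69; AND[a·b] → w = 0.4347
R2 (z=44.0): high=0.31, ¬nominal=1−0.51=0.49; AND[a·b] → w = 0.1519
R3 (z=15.0): high=0.31, slow=0.42; AND[a·b] → w = 0.1302
Weighted average = (0.4347·3.0 + 0.1519·44.0 + 0.1302·15.0) / (0.4347 + 0.1519 + 0.1302)
  = 9.9407 / 0.7168 = 13.868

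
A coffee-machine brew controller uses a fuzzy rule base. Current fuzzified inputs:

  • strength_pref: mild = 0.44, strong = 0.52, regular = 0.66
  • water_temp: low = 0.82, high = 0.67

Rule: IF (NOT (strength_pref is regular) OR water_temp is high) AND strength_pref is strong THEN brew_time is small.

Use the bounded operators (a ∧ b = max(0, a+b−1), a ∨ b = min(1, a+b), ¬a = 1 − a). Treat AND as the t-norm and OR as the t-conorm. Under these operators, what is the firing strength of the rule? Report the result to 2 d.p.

0.52

firing strength: (¬regular=1−0.66=0.34 OR high=0.67) = 1.00; AND[max(0, a+b−1)] with strong=0.52 → w = 0.52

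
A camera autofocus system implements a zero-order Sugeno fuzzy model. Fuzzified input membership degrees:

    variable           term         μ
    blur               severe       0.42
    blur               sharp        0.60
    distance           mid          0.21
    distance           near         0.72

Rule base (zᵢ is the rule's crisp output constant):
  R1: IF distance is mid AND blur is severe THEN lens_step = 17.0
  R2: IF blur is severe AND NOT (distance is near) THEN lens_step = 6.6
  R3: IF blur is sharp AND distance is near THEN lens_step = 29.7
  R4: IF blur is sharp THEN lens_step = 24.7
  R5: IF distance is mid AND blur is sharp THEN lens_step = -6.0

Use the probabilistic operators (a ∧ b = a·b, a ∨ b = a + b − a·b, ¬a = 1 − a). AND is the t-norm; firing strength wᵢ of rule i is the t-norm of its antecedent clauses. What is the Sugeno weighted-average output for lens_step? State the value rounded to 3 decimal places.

R1 (z=17.0): mid=0.21, severe=0.42; AND[a·b] → w = 0.0882
R2 (z=6.6): severe=0.42, ¬near=1−0.72=0.28; AND[a·b] → w = 0.1176
R3 (z=29.7): sharp=0.60, near=0.72; AND[a·b] → w = 0.4320
R4 (z=24.7): sharp=0.60 → w = 0.6000
R5 (z=-6.0): mid=0.21, sharp=0.60; AND[a·b] → w = 0.1260
Weighted average = (0.0882·17.0 + 0.1176·6.6 + 0.4320·29.7 + 0.6000·24.7 + 0.1260·-6.0) / (0.0882 + 0.1176 + 0.4320 + 0.6000 + 0.1260)
  = 29.1700 / 1.3638 = 21.389

21.389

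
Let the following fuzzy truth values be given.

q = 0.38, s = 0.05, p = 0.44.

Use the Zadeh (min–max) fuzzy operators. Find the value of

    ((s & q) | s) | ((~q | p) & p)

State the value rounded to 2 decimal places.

0.44

s & q = min(a, b) on (0.05, 0.38) = 0.05
(s & q) | s = max(a, b) on (0.05, 0.05) = 0.05
~q = 1 − 0.38 = 0.62
~q | p = max(a, b) on (0.62, 0.44) = 0.62
(~q | p) & p = min(a, b) on (0.62, 0.44) = 0.44
((s & q) | s) | ((~q | p) & p) = max(a, b) on (0.05, 0.44) = 0.44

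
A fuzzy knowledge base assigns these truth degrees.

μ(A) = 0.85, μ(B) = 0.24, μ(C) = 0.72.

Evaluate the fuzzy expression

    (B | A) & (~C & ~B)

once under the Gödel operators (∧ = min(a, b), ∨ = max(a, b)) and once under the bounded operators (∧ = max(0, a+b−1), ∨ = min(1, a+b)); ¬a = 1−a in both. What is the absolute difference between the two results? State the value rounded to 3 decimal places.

0.240

Under Gödel:
  B | A = max(a, b) on (0.24, 0.85) = 0.85
  ~C = 1 − 0.72 = 0.28
  ~B = 1 − 0.24 = 0.76
  ~C & ~B = min(a, b) on (0.28, 0.76) = 0.28
  (B | A) & (~C & ~B) = min(a, b) on (0.85, 0.28) = 0.28
  → value = 0.2800
Under bounded:
  B | A = min(1, a+b) on (0.24, 0.85) = 1.00
  ~C = 1 − 0.72 = 0.28
  ~B = 1 − 0.24 = 0.76
  ~C & ~B = max(0, a+b−1) on (0.28, 0.76) = 0.04
  (B | A) & (~C & ~B) = max(0, a+b−1) on (1.00, 0.04) = 0.04
  → value = 0.0400
|0.2800 − 0.0400| = 0.240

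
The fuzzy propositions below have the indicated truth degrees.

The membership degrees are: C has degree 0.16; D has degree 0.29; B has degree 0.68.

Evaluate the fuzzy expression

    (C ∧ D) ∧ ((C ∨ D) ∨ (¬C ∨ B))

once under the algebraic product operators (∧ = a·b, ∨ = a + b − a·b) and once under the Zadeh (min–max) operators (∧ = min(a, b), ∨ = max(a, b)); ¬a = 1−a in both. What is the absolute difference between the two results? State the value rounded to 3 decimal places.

Under algebraic product:
  C ∧ D = a·b on (0.1600, 0.2900) = 0.0464
  C ∨ D = a + b − a·b on (0.1600, 0.2900) = 0.4036
  ¬C = 1 − 0.1600 = 0.8400
  ¬C ∨ B = a + b − a·b on (0.8400, 0.6800) = 0.9488
  (C ∨ D) ∨ (¬C ∨ B) = a + b − a·b on (0.4036, 0.9488) = 0.9695
  (C ∧ D) ∧ ((C ∨ D) ∨ (¬C ∨ B)) = a·b on (0.0464, 0.9695) = 0.0450
  → value = 0.0450
Under Zadeh (min–max):
  C ∧ D = min(a, b) on (0.16, 0.29) = 0.16
  C ∨ D = max(a, b) on (0.16, 0.29) = 0.29
  ¬C = 1 − 0.16 = 0.84
  ¬C ∨ B = max(a, b) on (0.84, 0.68) = 0.84
  (C ∨ D) ∨ (¬C ∨ B) = max(a, b) on (0.29, 0.84) = 0.84
  (C ∧ D) ∧ ((C ∨ D) ∨ (¬C ∨ B)) = min(a, b) on (0.16, 0.84) = 0.16
  → value = 0.1600
|0.0450 − 0.1600| = 0.115

0.115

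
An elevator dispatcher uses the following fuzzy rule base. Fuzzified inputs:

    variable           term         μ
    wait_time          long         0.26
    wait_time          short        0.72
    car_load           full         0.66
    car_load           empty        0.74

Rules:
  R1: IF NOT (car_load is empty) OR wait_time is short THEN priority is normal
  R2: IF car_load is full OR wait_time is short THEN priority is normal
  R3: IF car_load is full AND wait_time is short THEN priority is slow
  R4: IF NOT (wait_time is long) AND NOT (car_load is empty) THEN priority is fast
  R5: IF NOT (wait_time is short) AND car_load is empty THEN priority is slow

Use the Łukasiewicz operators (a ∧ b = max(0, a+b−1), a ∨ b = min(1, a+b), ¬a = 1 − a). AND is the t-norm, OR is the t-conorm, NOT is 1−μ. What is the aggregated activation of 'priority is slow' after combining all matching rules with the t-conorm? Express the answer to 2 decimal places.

0.40

R1: ¬empty=1−0.74=0.26, short=0.72; OR[min(1, a+b)] → w = 0.98
R2: full=0.66, short=0.72; OR[min(1, a+b)] → w = 1.00
R3: full=0.66, short=0.72; AND[max(0, a+b−1)] → w = 0.38
R4: ¬long=1−0.26=0.74, ¬empty=1−0.74=0.26; AND[max(0, a+b−1)] → w = 0.00
R5: ¬short=1−0.72=0.28, empty=0.74; AND[max(0, a+b−1)] → w = 0.02
Rules with consequent 'slow': {R3, R5} → strengths 0.38, 0.02
Aggregate via t-conorm [min(1, a+b)]: 0.40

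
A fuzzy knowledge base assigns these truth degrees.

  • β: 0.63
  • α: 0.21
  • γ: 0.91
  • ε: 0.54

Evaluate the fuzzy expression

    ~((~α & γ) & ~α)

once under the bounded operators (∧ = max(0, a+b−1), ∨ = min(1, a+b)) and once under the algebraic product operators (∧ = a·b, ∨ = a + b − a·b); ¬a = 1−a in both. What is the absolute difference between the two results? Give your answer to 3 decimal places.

Under bounded:
  ~α = 1 − 0.21 = 0.79
  ~α & γ = max(0, a+b−1) on (0.79, 0.91) = 0.70
  ~α = 1 − 0.21 = 0.79
  (~α & γ) & ~α = max(0, a+b−1) on (0.70, 0.79) = 0.49
  ~((~α & γ) & ~α) = 1 − 0.49 = 0.51
  → value = 0.5100
Under algebraic product:
  ~α = 1 − 0.2100 = 0.7900
  ~α & γ = a·b on (0.7900, 0.9100) = 0.7189
  ~α = 1 − 0.2100 = 0.7900
  (~α & γ) & ~α = a·b on (0.7189, 0.7900) = 0.5679
  ~((~α & γ) & ~α) = 1 − 0.5679 = 0.4321
  → value = 0.4321
|0.5100 − 0.4321| = 0.078

0.078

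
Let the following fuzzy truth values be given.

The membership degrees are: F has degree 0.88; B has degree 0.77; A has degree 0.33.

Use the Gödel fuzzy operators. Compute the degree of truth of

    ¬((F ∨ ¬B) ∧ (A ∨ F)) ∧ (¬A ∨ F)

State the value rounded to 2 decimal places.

0.12

¬B = 1 − 0.77 = 0.23
F ∨ ¬B = max(a, b) on (0.88, 0.23) = 0.88
A ∨ F = max(a, b) on (0.33, 0.88) = 0.88
(F ∨ ¬B) ∧ (A ∨ F) = min(a, b) on (0.88, 0.88) = 0.88
¬((F ∨ ¬B) ∧ (A ∨ F)) = 1 − 0.88 = 0.12
¬A = 1 − 0.33 = 0.67
¬A ∨ F = max(a, b) on (0.67, 0.88) = 0.88
¬((F ∨ ¬B) ∧ (A ∨ F)) ∧ (¬A ∨ F) = min(a, b) on (0.12, 0.88) = 0.12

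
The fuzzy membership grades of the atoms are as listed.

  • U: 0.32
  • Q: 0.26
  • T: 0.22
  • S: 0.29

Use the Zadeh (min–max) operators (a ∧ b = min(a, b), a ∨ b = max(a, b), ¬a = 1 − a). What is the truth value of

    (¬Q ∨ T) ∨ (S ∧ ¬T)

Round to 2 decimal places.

0.74

¬Q = 1 − 0.26 = 0.74
¬Q ∨ T = max(a, b) on (0.74, 0.22) = 0.74
¬T = 1 − 0.22 = 0.78
S ∧ ¬T = min(a, b) on (0.29, 0.78) = 0.29
(¬Q ∨ T) ∨ (S ∧ ¬T) = max(a, b) on (0.74, 0.29) = 0.74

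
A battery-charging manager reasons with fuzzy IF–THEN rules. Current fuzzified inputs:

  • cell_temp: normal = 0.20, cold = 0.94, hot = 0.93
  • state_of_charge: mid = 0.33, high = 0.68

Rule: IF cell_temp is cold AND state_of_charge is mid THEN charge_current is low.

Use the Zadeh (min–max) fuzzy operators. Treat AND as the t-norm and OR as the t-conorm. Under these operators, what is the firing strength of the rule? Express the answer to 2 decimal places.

0.33

firing strength: cold=0.94, mid=0.33; AND[min(a, b)] → w = 0.33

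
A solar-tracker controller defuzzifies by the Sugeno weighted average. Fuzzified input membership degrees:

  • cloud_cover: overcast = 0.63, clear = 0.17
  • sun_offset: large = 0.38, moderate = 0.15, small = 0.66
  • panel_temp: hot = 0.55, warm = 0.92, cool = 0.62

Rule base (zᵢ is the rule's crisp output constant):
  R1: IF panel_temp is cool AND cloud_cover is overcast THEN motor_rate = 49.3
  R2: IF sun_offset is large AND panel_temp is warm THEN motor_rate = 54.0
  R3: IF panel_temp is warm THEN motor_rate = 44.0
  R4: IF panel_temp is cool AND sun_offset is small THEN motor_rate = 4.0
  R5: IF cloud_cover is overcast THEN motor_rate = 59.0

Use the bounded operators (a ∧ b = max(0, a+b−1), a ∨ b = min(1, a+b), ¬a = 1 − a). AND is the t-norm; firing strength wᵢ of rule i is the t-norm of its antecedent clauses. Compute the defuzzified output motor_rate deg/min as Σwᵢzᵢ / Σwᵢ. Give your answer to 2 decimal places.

45.08

R1 (z=49.3): cool=0.62, overcast=0.63; AND[max(0, a+b−1)] → w = 0.25
R2 (z=54.0): large=0.38, warm=0.92; AND[max(0, a+b−1)] → w = 0.30
R3 (z=44.0): warm=0.92 → w = 0.92
R4 (z=4.0): cool=0.62, small=0.66; AND[max(0, a+b−1)] → w = 0.28
R5 (z=59.0): overcast=0.63 → w = 0.63
Weighted average = (0.25·49.3 + 0.30·54.0 + 0.92·44.0 + 0.28·4.0 + 0.63·59.0) / (0.25 + 0.30 + 0.92 + 0.28 + 0.63)
  = 107.2950 / 2.3800 = 45.08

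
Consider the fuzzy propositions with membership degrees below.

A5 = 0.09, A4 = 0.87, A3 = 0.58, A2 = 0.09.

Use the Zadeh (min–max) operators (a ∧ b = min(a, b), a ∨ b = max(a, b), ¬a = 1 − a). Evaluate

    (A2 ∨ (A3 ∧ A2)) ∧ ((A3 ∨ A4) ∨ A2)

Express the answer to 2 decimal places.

0.09

A3 ∧ A2 = min(a, b) on (0.58, 0.09) = 0.09
A2 ∨ (A3 ∧ A2) = max(a, b) on (0.09, 0.09) = 0.09
A3 ∨ A4 = max(a, b) on (0.58, 0.87) = 0.87
(A3 ∨ A4) ∨ A2 = max(a, b) on (0.87, 0.09) = 0.87
(A2 ∨ (A3 ∧ A2)) ∧ ((A3 ∨ A4) ∨ A2) = min(a, b) on (0.09, 0.87) = 0.09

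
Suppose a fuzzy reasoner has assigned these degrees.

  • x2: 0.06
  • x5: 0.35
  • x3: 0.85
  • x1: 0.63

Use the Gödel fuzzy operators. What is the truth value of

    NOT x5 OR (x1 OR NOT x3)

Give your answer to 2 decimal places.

NOT x5 = 1 − 0.35 = 0.65
NOT x3 = 1 − 0.85 = 0.15
x1 OR NOT x3 = max(a, b) on (0.63, 0.15) = 0.63
NOT x5 OR (x1 OR NOT x3) = max(a, b) on (0.65, 0.63) = 0.65

0.65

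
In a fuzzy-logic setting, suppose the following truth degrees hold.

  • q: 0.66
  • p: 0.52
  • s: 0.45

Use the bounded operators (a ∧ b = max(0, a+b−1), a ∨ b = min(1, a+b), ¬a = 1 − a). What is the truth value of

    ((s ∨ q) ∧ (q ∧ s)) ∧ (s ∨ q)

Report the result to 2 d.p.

0.11

s ∨ q = min(1, a+b) on (0.45, 0.66) = 1.00
q ∧ s = max(0, a+b−1) on (0.66, 0.45) = 0.11
(s ∨ q) ∧ (q ∧ s) = max(0, a+b−1) on (1.00, 0.11) = 0.11
s ∨ q = min(1, a+b) on (0.45, 0.66) = 1.00
((s ∨ q) ∧ (q ∧ s)) ∧ (s ∨ q) = max(0, a+b−1) on (0.11, 1.00) = 0.11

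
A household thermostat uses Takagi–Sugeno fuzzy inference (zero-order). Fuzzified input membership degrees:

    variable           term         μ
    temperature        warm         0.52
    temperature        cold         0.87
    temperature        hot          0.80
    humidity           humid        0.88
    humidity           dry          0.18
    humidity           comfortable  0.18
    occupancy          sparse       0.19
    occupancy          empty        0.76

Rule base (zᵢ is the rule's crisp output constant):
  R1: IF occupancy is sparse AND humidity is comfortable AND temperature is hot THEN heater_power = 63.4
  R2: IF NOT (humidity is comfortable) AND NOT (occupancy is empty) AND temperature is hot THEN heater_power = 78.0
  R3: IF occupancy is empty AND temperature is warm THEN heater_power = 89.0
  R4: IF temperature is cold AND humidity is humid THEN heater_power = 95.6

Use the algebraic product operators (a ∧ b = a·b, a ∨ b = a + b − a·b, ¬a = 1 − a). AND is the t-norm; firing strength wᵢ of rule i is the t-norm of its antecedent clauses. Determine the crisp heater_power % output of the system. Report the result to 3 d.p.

90.948

R1 (z=63.4): sparse=0.19, comfortable=0.18, hot=0.80; AND[a·b] → w = 0.0274
R2 (z=78.0): ¬comfortable=1−0.18=0.82, ¬empty=1−0.76=0.24, hot=0.80; AND[a·b] → w = 0.1574
R3 (z=89.0): empty=0.76, warm=0.52; AND[a·b] → w = 0.3952
R4 (z=95.6): cold=0.87, humid=0.88; AND[a·b] → w = 0.7656
Weighted average = (0.0274·63.4 + 0.1574·78.0 + 0.3952·89.0 + 0.7656·95.6) / (0.0274 + 0.1574 + 0.3952 + 0.7656)
  = 122.3791 / 1.3456 = 90.948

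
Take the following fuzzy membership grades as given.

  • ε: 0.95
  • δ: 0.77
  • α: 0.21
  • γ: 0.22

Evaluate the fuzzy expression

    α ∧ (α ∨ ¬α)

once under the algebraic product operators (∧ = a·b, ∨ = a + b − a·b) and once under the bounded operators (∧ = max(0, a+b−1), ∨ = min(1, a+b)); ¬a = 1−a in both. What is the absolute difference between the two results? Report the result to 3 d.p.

0.035

Under algebraic product:
  ¬α = 1 − 0.2100 = 0.7900
  α ∨ ¬α = a + b − a·b on (0.2100, 0.7900) = 0.8341
  α ∧ (α ∨ ¬α) = a·b on (0.2100, 0.8341) = 0.1752
  → value = 0.1752
Under bounded:
  ¬α = 1 − 0.21 = 0.79
  α ∨ ¬α = min(1, a+b) on (0.21, 0.79) = 1.00
  α ∧ (α ∨ ¬α) = max(0, a+b−1) on (0.21, 1.00) = 0.21
  → value = 0.2100
|0.1752 − 0.2100| = 0.035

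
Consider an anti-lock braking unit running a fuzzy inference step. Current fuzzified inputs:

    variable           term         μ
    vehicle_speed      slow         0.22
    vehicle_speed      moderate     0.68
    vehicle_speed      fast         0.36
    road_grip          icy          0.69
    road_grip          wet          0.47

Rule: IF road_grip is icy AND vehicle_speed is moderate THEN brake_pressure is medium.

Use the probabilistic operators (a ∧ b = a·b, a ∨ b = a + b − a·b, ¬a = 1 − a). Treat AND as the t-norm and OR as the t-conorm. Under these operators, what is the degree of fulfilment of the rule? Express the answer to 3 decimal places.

0.469

firing strength: icy=0.69, moderate=0.68; AND[a·b] → w = 0.4692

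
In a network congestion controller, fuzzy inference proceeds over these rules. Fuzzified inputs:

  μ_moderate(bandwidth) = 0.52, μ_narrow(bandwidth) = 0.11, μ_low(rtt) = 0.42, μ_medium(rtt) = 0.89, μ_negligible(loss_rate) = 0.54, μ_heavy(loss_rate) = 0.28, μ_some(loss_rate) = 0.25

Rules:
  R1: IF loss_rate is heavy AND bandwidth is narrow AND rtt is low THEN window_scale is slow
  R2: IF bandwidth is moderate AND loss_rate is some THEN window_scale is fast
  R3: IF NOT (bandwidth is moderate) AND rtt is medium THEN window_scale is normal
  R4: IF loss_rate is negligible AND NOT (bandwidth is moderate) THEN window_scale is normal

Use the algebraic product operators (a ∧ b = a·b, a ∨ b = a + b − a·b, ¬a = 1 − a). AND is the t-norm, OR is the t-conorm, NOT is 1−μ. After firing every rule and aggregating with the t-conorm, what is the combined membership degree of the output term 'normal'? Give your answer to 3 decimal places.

0.576

R1: heavy=0.28, narrow=0.11, low=0.42; AND[a·b] → w = 0.0129
R2: moderate=0.52, some=0.25; AND[a·b] → w = 0.1300
R3: ¬moderate=1−0.52=0.48, medium=0.89; AND[a·b] → w = 0.4272
R4: negligible=0.54, ¬moderate=1−0.52=0.48; AND[a·b] → w = 0.2592
Rules with consequent 'normal': {R3, R4} → strengths 0.4272, 0.2592
Aggregate via t-conorm [a + b − a·b]: 0.5757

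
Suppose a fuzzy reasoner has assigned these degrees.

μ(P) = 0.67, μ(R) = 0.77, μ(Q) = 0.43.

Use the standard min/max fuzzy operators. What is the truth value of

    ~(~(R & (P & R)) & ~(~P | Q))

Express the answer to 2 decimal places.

P & R = min(a, b) on (0.67, 0.77) = 0.67
R & (P & R) = min(a, b) on (0.77, 0.67) = 0.67
~(R & (P & R)) = 1 − 0.67 = 0.33
~P = 1 − 0.67 = 0.33
~P | Q = max(a, b) on (0.33, 0.43) = 0.43
~(~P | Q) = 1 − 0.43 = 0.57
~(R & (P & R)) & ~(~P | Q) = min(a, b) on (0.33, 0.57) = 0.33
~(~(R & (P & R)) & ~(~P | Q)) = 1 − 0.33 = 0.67

0.67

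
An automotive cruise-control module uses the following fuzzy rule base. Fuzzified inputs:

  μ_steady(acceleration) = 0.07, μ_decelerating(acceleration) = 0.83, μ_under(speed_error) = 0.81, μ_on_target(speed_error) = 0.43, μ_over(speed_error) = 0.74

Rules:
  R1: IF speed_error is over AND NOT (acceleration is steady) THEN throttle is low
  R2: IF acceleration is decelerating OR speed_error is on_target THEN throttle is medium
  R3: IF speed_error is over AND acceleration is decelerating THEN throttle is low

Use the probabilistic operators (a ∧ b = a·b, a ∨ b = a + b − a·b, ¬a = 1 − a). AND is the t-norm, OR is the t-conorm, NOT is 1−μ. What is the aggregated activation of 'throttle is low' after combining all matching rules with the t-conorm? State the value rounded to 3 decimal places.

0.880

R1: over=0.74, ¬steady=1−0.07=0.93; AND[a·b] → w = 0.6882
R2: decelerating=0.83, on_target=0.43; OR[a + b − a·b] → w = 0.9031
R3: over=0.74, decelerating=0.83; AND[a·b] → w = 0.6142
Rules with consequent 'low': {R1, R3} → strengths 0.6882, 0.6142
Aggregate via t-conorm [a + b − a·b]: 0.8797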